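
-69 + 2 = -67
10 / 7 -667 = -4659/7 = -665.57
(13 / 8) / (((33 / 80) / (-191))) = -24830/33 = -752.42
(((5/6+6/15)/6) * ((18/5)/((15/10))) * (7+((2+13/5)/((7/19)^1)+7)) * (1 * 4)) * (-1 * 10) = -91464/175 = -522.65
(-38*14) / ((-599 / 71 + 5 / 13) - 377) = 491036/355403 = 1.38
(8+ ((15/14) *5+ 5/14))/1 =96/7 = 13.71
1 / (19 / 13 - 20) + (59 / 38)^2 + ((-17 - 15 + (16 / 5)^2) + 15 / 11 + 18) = -3793661/95701100 = -0.04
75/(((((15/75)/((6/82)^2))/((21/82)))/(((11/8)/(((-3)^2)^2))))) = 9625/1102736 = 0.01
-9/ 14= -0.64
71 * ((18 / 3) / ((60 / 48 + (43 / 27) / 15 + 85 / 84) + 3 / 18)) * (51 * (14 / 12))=9999.83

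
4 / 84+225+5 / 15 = 4733/21 = 225.38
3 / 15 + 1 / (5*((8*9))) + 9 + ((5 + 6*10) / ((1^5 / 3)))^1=73513/360 = 204.20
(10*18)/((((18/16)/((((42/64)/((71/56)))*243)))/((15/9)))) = 2381400/71 = 33540.85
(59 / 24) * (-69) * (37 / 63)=-50209/504 = -99.62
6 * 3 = 18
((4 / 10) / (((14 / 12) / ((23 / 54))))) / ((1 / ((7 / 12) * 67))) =1541/270 = 5.71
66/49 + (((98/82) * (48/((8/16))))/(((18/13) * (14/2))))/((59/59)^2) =79462/6027 = 13.18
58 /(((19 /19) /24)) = 1392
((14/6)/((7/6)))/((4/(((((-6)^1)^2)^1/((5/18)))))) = 324/5 = 64.80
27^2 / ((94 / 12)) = 4374/47 = 93.06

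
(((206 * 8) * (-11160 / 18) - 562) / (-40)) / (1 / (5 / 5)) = 511161/20 = 25558.05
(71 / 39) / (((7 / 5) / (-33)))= -3905/91 = -42.91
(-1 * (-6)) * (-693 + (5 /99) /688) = -47201611/11352 = -4158.00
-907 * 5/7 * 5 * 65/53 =-1473875/371 = -3972.71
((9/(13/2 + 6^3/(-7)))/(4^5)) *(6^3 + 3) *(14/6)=-32193/174592 = -0.18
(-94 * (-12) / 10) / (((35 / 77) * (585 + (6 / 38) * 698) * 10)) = 19646/550375 = 0.04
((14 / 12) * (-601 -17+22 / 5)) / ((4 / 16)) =-42952/15 = -2863.47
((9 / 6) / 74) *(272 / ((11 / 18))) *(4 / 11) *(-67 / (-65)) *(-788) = -775467648/291005 = -2664.79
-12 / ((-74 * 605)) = 6/22385 = 0.00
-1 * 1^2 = -1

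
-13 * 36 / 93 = -156/31 = -5.03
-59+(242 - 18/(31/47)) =4827/31 = 155.71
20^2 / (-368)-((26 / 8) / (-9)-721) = 596387/828 = 720.27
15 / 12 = 5/4 = 1.25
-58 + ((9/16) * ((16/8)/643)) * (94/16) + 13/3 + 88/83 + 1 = -528697873/10246848 = -51.60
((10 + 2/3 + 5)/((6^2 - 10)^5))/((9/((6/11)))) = 47/588128112 = 0.00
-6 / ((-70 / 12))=36/35 = 1.03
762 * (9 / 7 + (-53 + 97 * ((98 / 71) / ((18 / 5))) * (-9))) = -146347434/497 = -294461.64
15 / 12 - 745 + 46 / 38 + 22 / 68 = -958943/1292 = -742.22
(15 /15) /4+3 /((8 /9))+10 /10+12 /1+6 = 22.62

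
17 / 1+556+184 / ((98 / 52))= 32861/49 = 670.63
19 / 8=2.38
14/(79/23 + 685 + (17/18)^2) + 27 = 138799629/5136863 = 27.02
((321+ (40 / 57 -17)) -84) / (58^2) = 3145/47937 = 0.07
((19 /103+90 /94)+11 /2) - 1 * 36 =-284245/9682 = -29.36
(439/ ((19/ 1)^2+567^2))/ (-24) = -439/7724400 = 0.00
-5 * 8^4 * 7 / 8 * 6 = -107520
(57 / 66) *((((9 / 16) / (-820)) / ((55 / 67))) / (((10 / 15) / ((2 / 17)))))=-34371/269878400 = 0.00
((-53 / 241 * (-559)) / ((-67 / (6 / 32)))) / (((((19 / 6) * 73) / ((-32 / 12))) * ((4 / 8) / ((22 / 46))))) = 1955382/515105447 = 0.00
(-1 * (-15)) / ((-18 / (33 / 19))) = -55/38 = -1.45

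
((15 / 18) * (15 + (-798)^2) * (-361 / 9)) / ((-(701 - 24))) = 383152765/12186 = 31442.05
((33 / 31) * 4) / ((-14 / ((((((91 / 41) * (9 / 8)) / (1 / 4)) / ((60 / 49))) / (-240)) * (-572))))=-3006003/508400 = -5.91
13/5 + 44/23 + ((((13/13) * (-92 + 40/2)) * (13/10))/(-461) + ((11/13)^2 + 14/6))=208722851/26878605 = 7.77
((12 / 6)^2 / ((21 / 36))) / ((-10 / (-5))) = 24/7 = 3.43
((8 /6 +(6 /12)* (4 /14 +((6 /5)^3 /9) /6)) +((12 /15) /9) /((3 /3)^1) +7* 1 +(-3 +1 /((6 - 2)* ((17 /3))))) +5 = 5689793/535500 = 10.63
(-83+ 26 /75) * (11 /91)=-68189/6825 = -9.99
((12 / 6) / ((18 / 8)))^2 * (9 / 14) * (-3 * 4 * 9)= -384/7 = -54.86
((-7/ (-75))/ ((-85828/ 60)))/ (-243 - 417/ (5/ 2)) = 7/43965393 = 0.00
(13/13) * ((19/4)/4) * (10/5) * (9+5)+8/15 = 2027/60 = 33.78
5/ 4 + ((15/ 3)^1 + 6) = 12.25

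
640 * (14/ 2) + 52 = 4532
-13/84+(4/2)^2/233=-2693/19572 = -0.14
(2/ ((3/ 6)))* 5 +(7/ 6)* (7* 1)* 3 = 89/2 = 44.50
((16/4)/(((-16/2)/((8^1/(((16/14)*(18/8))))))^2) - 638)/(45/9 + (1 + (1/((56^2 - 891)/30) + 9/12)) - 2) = -92725684/692955 = -133.81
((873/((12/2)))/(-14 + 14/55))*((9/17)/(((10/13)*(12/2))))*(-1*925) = 12830675/11424 = 1123.13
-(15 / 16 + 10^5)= -1600015/16 = -100000.94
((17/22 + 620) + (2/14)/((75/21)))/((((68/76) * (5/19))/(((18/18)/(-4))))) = -123262367/187000 = -659.16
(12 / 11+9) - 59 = -538/11 = -48.91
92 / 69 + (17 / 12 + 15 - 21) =-3.25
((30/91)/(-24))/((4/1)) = -5/1456 = 0.00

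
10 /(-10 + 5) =-2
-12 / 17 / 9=-4/51 = -0.08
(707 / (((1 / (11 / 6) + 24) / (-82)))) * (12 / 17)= -1275428/765 = -1667.23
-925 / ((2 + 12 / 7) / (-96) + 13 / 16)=-15540/13 = -1195.38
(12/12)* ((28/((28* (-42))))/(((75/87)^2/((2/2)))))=-841/26250 = -0.03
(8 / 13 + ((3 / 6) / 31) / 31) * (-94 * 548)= -396359084/12493 = -31726.49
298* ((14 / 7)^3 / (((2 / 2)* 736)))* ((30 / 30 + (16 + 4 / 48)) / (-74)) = -30545/40848 = -0.75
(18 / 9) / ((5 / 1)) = 2/5 = 0.40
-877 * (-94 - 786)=771760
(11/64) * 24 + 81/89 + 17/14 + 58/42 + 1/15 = 575429/74760 = 7.70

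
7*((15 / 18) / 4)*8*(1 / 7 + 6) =71.67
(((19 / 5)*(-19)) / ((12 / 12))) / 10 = -7.22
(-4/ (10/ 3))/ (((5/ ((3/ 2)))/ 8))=-2.88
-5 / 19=-0.26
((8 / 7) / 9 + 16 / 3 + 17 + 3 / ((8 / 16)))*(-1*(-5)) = 8965/63 = 142.30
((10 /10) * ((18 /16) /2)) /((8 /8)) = 9/16 = 0.56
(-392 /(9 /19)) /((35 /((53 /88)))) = -7049/495 = -14.24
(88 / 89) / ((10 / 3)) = 132/445 = 0.30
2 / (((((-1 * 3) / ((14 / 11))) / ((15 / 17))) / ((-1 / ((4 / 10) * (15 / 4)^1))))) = 280/561 = 0.50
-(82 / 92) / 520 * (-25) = 205/4784 = 0.04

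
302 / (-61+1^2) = -151/30 = -5.03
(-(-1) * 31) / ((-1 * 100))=-31/100 = -0.31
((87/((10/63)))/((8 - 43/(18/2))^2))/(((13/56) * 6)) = 71442/1885 = 37.90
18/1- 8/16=35/2 = 17.50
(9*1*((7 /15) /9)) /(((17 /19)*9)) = 133/2295 = 0.06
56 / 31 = 1.81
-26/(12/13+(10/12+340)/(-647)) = -65.61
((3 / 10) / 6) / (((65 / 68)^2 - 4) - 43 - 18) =-1156/1481675 = 0.00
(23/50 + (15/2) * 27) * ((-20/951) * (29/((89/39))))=-7651592/141065 = -54.24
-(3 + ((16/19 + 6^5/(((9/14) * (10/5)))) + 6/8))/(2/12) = -36315.55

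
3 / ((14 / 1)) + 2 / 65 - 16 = -14337/910 = -15.75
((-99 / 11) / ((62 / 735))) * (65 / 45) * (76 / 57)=-6370/31 = -205.48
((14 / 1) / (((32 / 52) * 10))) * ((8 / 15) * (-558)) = -16926/25 = -677.04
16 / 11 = 1.45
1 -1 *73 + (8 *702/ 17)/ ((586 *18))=-358476/4981 = -71.97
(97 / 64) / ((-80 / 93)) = -9021/5120 = -1.76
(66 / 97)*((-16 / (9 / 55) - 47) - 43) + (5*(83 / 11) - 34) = -397049/3201 = -124.04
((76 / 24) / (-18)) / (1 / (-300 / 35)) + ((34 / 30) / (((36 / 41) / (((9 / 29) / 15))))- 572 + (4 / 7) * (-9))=-575.61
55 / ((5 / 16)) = 176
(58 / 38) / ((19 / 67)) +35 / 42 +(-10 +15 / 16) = -49331/17328 = -2.85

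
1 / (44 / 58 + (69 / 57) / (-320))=176320/133093 = 1.32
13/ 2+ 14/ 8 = 33/4 = 8.25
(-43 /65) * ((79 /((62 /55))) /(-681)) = 37367/548886 = 0.07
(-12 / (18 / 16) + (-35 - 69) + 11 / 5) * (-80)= 8997.33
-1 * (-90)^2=-8100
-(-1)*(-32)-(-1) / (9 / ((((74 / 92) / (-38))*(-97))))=-499835/15732 = -31.77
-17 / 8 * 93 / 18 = -527/48 = -10.98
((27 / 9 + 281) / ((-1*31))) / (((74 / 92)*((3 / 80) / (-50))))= 15186.28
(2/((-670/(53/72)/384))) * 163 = -138224/1005 = -137.54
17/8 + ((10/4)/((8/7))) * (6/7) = 4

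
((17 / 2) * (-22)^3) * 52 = -4706416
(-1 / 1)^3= -1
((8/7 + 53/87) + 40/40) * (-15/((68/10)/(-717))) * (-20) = -300423000/3451 = -87053.90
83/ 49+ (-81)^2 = 321572/49 = 6562.69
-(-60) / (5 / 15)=180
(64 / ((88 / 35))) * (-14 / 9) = -3920/99 = -39.60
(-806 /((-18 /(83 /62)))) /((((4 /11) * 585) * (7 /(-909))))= -92213/2520 = -36.59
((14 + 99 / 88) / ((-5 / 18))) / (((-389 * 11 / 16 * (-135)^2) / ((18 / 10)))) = 44/2188125 = 0.00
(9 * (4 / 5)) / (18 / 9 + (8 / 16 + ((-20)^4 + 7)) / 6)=432/1600195 = 0.00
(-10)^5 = -100000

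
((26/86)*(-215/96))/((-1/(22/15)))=143/144 = 0.99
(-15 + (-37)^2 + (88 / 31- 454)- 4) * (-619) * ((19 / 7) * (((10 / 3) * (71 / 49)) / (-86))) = 901833480/10633 = 84814.58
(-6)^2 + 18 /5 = 198/5 = 39.60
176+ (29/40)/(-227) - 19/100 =7981629/45400 = 175.81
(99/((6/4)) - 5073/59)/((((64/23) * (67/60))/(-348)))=35387685/15812 = 2238.03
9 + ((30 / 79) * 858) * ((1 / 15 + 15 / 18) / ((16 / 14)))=83925/316 = 265.59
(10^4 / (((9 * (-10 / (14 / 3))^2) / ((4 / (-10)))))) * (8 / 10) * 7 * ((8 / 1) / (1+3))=-87808/81 = -1084.05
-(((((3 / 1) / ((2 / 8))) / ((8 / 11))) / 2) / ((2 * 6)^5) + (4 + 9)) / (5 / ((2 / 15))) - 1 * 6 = -78962699/12441600 = -6.35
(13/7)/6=13/42 = 0.31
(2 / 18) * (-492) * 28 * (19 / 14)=-6232/3 = -2077.33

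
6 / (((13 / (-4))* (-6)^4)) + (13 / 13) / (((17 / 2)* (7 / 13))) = 18133/83538 = 0.22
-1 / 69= -0.01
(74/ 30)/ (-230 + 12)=-37/3270 = -0.01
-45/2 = -22.50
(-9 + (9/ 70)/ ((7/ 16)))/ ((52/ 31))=-66123/12740 = -5.19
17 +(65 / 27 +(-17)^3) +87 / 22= -2904445/594 = -4889.64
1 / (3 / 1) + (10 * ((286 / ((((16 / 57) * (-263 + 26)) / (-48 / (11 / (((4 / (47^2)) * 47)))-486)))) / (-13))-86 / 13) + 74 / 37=-467058677/289614 = -1612.69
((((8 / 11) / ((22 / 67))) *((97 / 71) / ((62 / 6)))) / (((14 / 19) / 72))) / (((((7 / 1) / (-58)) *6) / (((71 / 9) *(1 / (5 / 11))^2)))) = -57295184/37975 = -1508.76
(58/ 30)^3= 7.23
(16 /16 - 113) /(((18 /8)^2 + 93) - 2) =-1792/1537 = -1.17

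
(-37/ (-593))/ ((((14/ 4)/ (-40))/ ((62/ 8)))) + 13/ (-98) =-328869/58114 = -5.66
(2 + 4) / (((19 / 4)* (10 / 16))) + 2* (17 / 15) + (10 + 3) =4927/285 = 17.29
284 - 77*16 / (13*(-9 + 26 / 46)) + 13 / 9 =296.68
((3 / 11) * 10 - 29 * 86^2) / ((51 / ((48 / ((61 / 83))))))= -184302496/671 = -274668.40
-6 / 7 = -0.86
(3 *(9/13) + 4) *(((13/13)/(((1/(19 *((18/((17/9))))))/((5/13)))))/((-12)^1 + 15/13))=-39.02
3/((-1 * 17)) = -0.18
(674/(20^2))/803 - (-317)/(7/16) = 814565559/1124200 = 724.57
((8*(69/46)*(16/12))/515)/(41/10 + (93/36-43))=-192/224437 = 0.00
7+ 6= 13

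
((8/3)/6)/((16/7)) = 7/36 = 0.19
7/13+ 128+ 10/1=1801/13 = 138.54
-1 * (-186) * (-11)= -2046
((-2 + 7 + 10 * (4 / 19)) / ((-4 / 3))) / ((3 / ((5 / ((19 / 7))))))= -4725/1444 = -3.27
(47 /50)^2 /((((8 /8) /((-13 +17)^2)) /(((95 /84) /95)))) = 2209/13125 = 0.17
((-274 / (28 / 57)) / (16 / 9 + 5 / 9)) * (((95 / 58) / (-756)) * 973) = 34372615/68208 = 503.94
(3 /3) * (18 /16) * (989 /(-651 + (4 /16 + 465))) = -8901/1486 = -5.99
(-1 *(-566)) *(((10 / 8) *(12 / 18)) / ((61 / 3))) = 1415/61 = 23.20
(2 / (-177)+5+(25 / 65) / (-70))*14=160529/2301 = 69.76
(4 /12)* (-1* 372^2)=-46128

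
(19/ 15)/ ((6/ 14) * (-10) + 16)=133/1230 = 0.11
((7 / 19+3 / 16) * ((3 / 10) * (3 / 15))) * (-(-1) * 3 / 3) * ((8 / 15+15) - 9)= 8281/38000 = 0.22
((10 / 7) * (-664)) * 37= -245680/7 = -35097.14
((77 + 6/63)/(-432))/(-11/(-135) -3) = 8095/132384 = 0.06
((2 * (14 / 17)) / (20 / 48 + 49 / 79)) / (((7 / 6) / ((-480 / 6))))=-1820160/16711 = -108.92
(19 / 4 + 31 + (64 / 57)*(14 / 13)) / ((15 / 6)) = 109547/7410 = 14.78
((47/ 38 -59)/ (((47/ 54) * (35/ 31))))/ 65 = -367443/406315 = -0.90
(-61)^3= -226981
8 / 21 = 0.38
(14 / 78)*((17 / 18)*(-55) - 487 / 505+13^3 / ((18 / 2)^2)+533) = 290466617/3190590 = 91.04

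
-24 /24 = -1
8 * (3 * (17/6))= 68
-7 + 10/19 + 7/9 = -974/171 = -5.70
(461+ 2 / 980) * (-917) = -29591721/70 = -422738.87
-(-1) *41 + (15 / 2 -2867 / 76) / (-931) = 2903293/70756 = 41.03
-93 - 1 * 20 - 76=-189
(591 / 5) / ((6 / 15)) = 591/2 = 295.50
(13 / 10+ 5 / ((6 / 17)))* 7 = 1624/15 = 108.27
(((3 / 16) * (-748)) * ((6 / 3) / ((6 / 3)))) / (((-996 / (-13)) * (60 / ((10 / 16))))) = -2431/127488 = -0.02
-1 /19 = -0.05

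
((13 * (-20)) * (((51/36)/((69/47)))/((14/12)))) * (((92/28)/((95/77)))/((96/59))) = -6741163/19152 = -351.98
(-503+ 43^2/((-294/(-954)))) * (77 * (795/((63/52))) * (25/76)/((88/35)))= 763067500/21 = 36336547.62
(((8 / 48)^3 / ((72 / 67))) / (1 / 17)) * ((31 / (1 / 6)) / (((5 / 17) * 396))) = 600253/5132160 = 0.12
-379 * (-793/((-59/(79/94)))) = -23743213/5546 = -4281.14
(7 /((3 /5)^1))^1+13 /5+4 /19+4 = 5266/285 = 18.48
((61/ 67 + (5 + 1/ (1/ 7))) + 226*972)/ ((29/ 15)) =220783335/1943 = 113630.13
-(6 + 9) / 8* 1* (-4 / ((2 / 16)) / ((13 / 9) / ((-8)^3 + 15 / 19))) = -5245020/247 = -21234.90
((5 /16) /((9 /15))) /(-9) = -25/432 = -0.06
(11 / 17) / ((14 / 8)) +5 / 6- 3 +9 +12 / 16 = 11357/1428 = 7.95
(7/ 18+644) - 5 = 11509/18 = 639.39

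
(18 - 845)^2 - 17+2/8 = 2735649/4 = 683912.25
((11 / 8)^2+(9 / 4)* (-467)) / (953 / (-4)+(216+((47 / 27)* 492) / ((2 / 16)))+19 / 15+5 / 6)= -3020715/19674448 = -0.15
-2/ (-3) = 2/3 = 0.67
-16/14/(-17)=8/119 = 0.07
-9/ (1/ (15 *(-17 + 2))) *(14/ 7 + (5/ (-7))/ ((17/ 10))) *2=761400/119 = 6398.32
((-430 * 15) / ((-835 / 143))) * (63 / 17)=11621610/2839 = 4093.56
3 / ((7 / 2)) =6/7 = 0.86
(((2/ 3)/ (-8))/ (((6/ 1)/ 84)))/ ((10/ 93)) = -217/20 = -10.85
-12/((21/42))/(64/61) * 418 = -38247/4 = -9561.75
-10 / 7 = -1.43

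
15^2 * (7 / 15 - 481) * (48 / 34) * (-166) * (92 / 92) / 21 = 8446080/7 = 1206582.86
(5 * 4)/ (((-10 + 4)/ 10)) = -100/3 = -33.33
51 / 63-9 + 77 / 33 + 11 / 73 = -2916/511 = -5.71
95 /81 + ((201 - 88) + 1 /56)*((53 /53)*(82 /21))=7024823/15876 = 442.48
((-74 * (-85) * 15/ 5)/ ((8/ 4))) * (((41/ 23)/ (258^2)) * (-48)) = -515780/42527 = -12.13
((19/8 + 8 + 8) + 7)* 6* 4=609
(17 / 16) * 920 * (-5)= -9775/2 = -4887.50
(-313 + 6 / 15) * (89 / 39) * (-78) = 278214/5 = 55642.80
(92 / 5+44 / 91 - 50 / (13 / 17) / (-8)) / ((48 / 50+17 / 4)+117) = 246215/1112111 = 0.22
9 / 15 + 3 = 3.60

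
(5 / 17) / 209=5/3553 = 0.00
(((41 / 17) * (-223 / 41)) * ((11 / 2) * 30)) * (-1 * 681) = 25057395/17 = 1473964.41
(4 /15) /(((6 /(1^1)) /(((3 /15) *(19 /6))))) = 19/675 = 0.03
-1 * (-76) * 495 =37620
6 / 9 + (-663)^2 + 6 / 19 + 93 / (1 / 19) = 441336.98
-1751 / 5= -350.20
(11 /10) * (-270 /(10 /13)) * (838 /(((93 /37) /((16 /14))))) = -159618888/1085 = -147114.18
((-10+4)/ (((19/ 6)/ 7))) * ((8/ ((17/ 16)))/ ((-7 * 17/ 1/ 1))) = 4608/5491 = 0.84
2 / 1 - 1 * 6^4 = -1294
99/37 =2.68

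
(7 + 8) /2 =15/2 = 7.50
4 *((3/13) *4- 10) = -472/13 = -36.31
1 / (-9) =-1/9 = -0.11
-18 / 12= -3/2 = -1.50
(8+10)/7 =18/7 = 2.57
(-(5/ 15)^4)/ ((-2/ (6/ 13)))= 1/351 = 0.00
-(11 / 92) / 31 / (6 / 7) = -77/17112 = 0.00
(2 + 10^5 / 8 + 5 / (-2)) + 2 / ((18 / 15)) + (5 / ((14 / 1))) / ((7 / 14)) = 525079/42 = 12501.88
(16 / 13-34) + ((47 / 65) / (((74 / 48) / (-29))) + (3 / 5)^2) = -553281/12025 = -46.01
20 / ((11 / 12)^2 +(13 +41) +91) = 2880/21001 = 0.14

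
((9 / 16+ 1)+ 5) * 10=525/8 = 65.62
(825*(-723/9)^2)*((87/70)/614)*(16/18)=185278390/19341 = 9579.57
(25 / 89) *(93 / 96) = 775/2848 = 0.27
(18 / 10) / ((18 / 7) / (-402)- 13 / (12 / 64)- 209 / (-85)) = -215271/7998622 = -0.03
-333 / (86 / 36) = -5994/43 = -139.40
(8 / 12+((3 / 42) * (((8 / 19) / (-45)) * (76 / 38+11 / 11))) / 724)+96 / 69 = 5697269/2768395 = 2.06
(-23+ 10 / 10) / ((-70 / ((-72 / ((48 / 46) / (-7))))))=759/5 = 151.80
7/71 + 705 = 50062/71 = 705.10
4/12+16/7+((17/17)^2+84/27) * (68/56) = 137/18 = 7.61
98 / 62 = 49/31 = 1.58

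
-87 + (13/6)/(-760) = -396733/4560 = -87.00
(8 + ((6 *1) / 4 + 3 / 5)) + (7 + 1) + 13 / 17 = 3207/170 = 18.86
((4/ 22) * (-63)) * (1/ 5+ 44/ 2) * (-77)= 97902/5 = 19580.40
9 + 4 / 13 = 121/13 = 9.31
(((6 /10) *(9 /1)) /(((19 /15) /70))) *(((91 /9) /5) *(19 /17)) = 11466/17 = 674.47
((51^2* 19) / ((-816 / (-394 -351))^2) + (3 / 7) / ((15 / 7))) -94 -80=52504911/1280 = 41019.46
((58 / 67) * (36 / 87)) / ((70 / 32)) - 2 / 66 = 10327/77385 = 0.13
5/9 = 0.56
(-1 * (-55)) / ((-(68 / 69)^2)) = -261855/4624 = -56.63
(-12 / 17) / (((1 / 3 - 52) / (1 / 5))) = 36/13175 = 0.00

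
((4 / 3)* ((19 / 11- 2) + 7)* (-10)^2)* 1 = 896.97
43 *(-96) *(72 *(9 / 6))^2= -48148992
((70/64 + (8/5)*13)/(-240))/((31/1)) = -113/38400 = 0.00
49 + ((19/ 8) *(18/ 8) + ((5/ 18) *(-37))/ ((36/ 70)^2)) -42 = -618545/23328 = -26.52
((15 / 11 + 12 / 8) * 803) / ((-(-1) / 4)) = 9198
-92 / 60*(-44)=1012/15 = 67.47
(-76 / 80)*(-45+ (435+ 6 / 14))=-51927/140 = -370.91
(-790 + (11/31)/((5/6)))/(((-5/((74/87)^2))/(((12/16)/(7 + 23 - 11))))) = 167543696/37151175 = 4.51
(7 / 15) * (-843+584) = -1813/15 = -120.87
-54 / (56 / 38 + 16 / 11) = -627/34 = -18.44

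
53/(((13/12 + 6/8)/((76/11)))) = 24168/121 = 199.74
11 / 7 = 1.57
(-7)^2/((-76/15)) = -735/76 = -9.67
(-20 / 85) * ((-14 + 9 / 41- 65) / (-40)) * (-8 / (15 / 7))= 1.73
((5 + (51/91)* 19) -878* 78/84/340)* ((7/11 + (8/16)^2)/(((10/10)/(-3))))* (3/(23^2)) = -1581309/7913840 = -0.20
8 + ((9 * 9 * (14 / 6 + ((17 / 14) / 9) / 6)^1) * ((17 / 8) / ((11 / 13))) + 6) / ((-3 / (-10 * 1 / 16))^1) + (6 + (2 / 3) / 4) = 6815695/59136 = 115.25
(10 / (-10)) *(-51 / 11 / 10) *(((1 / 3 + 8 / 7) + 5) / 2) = 578/385 = 1.50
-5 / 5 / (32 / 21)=-0.66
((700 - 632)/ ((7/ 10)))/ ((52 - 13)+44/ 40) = 2.42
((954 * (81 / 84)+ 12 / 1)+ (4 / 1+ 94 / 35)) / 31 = 65703/2170 = 30.28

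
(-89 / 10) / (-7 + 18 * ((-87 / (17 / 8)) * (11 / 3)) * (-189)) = -1513/86817850 = 0.00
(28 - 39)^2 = 121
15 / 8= 1.88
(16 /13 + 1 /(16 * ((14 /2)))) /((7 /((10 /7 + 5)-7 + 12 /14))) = 1805/35672 = 0.05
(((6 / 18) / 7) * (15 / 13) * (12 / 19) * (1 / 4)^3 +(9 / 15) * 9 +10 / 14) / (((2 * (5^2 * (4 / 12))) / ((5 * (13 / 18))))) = 120829/91200 = 1.32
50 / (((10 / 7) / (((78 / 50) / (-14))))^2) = 1521/5000 = 0.30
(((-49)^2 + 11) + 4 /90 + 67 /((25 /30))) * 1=22432/9 = 2492.44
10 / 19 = 0.53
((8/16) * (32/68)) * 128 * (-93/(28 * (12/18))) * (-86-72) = 2821248/119 = 23707.97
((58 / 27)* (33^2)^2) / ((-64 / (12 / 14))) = -3821301/112 = -34118.76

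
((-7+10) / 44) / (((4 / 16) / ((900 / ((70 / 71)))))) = 19170/77 = 248.96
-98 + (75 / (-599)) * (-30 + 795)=-116077/599 = -193.78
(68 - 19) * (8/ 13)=392/13 = 30.15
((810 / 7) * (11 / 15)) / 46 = 297/161 = 1.84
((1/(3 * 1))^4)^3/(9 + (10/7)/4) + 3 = 208856327/69618771 = 3.00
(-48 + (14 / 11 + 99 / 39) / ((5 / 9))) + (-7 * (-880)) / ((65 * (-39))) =-242989/5577 = -43.57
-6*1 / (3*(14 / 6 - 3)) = 3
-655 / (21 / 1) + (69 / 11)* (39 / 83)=-541504/19173 = -28.24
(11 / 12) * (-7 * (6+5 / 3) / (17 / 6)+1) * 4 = -3355/51 = -65.78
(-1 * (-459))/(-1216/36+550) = 0.89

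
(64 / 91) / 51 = 64/4641 = 0.01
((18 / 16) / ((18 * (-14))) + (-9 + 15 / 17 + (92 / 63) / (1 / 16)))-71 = -1910905/34272 = -55.76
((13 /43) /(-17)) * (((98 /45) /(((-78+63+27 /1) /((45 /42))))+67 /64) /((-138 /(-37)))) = -343915/58105728 = -0.01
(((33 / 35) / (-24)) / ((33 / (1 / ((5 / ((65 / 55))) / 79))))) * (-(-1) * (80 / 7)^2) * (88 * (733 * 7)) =-192714496/147 = -1310982.97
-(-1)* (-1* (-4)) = 4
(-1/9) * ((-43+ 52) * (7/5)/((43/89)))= -623/215 = -2.90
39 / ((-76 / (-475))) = 975/4 = 243.75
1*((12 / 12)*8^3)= 512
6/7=0.86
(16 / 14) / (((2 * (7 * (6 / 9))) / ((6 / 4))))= 9/49 = 0.18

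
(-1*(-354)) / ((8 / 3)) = 531/4 = 132.75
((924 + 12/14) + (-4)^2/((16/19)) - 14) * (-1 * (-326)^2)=-691750484/7 = -98821497.71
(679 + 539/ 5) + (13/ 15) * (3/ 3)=2363/3 = 787.67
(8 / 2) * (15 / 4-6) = -9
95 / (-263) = -95/263 = -0.36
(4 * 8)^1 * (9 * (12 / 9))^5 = 7962624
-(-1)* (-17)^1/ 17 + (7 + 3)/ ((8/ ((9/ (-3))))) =-19/4 = -4.75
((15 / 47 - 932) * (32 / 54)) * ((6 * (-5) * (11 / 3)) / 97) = 77068640/123093 = 626.10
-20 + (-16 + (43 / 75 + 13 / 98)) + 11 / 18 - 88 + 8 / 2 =-1308479/11025 = -118.68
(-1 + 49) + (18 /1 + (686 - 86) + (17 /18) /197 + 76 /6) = 678.67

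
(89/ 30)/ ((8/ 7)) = 623/240 = 2.60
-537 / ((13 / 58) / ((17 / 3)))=-176494/13 = -13576.46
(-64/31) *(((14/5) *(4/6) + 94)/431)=-92032/200415 = -0.46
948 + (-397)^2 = 158557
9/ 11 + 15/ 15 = 20/11 = 1.82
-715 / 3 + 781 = 1628/3 = 542.67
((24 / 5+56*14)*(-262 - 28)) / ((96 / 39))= -185861/2 = -92930.50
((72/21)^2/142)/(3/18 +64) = 1728/1339415 = 0.00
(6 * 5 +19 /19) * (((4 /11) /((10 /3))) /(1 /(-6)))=-1116/55 = -20.29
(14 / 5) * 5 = 14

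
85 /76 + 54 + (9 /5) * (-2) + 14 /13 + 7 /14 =262291/4940 = 53.10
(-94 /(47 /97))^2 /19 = 37636/19 = 1980.84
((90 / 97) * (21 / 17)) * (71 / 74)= 67095/61013 = 1.10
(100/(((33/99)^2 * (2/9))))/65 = 810/13 = 62.31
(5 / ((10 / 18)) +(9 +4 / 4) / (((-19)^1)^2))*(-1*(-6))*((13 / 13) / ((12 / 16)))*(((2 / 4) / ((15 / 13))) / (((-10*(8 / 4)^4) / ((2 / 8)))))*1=-42367/866400 = -0.05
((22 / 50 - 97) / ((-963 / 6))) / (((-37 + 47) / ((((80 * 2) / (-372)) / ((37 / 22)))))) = -424864/27614025 = -0.02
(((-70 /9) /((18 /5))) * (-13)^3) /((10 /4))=1898.64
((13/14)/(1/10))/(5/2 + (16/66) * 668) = 4290/75971 = 0.06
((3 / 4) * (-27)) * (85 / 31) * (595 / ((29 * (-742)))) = 585225/381176 = 1.54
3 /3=1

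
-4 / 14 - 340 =-340.29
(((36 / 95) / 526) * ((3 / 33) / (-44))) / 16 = -9/96741920 = 0.00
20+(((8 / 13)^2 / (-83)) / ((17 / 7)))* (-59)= 4795612/238459 = 20.11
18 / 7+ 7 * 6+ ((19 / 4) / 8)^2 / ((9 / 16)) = 182239/4032 = 45.20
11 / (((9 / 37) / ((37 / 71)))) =23.57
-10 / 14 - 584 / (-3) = 4073/21 = 193.95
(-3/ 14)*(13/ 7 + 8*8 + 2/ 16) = -11085/784 = -14.14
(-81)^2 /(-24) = -2187/8 = -273.38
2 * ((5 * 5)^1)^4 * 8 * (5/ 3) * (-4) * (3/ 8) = -15625000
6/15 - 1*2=-1.60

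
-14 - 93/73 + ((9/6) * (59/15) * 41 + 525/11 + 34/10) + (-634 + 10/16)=-11422569/32120 = -355.62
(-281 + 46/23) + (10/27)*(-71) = -8243/27 = -305.30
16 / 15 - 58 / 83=458/1245 = 0.37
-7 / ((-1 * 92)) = 7/92 = 0.08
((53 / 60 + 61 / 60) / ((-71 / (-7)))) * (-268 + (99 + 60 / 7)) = -21337/710 = -30.05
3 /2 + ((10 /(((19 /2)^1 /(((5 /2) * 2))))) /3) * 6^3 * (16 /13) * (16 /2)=1843941/494 = 3732.67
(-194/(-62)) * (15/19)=1455/589 = 2.47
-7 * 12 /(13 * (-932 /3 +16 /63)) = 1323/63557 = 0.02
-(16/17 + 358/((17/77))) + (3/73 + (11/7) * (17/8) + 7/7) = -1618.09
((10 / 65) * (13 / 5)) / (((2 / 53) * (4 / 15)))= 39.75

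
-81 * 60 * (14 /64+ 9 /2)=-183465/8 = -22933.12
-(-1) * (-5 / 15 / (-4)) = 1/12 = 0.08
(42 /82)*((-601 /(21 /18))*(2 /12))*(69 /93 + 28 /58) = -1985103/36859 = -53.86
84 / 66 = 14/11 = 1.27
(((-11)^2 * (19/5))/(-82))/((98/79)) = -181621/40180 = -4.52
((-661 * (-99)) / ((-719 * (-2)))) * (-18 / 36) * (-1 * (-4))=-65439/719 = -91.01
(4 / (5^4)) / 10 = 2/3125 = 0.00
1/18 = 0.06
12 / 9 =4/3 = 1.33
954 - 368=586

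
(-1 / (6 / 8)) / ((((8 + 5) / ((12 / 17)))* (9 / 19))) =-304/1989 = -0.15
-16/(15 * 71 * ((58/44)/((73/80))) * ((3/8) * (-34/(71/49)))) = 6424/5435325 = 0.00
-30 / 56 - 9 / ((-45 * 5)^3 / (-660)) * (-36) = -135697/262500 = -0.52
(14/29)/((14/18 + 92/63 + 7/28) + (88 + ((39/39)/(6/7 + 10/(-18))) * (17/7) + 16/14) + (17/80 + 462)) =446880/520135967 = 0.00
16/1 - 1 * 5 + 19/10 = 129/10 = 12.90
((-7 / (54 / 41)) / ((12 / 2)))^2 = 82369/104976 = 0.78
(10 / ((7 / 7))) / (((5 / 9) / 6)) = 108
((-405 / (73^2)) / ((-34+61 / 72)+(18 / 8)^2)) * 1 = 11664/4311161 = 0.00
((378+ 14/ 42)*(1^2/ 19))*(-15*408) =-2315400/19 = -121863.16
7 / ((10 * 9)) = 7/90 = 0.08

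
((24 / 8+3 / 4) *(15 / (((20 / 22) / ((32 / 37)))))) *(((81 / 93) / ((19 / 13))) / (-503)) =-694980/10961879 = -0.06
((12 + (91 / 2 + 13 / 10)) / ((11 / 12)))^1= 3528/55 = 64.15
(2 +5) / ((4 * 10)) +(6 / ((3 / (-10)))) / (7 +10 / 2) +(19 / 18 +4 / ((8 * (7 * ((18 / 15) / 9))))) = 251/2520 = 0.10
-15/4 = -3.75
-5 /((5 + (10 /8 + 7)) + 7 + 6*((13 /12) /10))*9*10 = -4500/209 = -21.53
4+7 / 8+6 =87/8 = 10.88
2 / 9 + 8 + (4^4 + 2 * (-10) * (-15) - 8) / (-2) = -2392/9 = -265.78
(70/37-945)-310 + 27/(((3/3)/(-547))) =-592818/37 = -16022.11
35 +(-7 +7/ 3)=91/3 = 30.33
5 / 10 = 1/2 = 0.50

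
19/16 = 1.19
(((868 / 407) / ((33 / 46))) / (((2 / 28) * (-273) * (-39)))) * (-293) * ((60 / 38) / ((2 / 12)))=-467956160/43126941 = -10.85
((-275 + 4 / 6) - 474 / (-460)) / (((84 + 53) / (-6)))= 188579/15755 = 11.97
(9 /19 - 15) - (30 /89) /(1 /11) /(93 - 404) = -7633134/525901 = -14.51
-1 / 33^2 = -1/1089 = 0.00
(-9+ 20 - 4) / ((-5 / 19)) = -133/5 = -26.60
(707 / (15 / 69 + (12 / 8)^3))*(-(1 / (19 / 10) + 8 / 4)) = -6244224/12559 = -497.19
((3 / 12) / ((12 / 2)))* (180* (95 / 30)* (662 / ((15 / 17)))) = 106913/6 = 17818.83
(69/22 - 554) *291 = -160301.32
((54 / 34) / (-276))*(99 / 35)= -891/54740 = -0.02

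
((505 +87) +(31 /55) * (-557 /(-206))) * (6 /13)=1551837/5665 = 273.93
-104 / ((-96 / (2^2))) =13/3 = 4.33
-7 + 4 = -3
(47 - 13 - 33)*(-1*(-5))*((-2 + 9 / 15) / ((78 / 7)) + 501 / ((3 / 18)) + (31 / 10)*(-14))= 1155365/78 = 14812.37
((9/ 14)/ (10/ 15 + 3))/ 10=27/1540 = 0.02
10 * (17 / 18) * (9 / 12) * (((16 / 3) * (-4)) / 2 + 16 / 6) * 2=-340/3 = -113.33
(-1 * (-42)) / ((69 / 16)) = 224/23 = 9.74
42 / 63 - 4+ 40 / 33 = -70/33 = -2.12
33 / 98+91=8951/98 = 91.34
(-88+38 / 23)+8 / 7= -13718/161 = -85.20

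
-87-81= -168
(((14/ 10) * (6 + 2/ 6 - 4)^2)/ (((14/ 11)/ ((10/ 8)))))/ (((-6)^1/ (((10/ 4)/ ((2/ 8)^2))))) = -2695/54 = -49.91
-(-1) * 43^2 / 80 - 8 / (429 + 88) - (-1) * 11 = 1410253/41360 = 34.10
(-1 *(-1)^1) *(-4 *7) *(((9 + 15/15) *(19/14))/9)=-380/9 = -42.22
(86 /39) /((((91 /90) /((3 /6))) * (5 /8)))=2064/1183 = 1.74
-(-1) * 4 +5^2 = 29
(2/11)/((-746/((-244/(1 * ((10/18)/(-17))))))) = -37332/20515 = -1.82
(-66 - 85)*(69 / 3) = -3473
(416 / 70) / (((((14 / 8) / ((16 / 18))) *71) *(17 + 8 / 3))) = 6656/3078915 = 0.00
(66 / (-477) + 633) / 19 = 100625/3021 = 33.31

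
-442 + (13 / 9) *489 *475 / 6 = 998569/18 = 55476.06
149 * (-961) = -143189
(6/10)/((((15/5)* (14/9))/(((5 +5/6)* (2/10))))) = 3/20 = 0.15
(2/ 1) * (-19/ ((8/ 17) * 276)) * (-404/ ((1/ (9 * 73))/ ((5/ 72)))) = 11907395/2208 = 5392.84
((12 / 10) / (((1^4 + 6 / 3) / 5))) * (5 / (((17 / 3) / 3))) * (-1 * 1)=-90/17 = -5.29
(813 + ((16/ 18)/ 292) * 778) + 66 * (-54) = -1805851/657 = -2748.63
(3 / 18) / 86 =1/516 = 0.00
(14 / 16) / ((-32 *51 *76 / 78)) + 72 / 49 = 11902613/8103424 = 1.47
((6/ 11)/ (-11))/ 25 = -6/3025 = 0.00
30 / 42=0.71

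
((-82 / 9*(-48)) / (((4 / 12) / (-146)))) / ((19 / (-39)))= 7470528/19 = 393185.68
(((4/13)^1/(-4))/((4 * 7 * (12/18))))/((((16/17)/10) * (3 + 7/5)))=-1275/128128 = -0.01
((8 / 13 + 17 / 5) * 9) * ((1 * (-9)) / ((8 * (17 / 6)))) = -63423/4420 = -14.35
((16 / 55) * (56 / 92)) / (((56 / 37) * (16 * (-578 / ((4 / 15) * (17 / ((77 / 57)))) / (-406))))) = 20387/1182775 = 0.02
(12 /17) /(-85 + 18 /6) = -6/697 = -0.01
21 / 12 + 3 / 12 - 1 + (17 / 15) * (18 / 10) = 3.04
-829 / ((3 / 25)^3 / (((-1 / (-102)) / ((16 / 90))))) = -64765625/2448 = -26456.55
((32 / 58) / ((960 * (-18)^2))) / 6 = 1/3382560 = 0.00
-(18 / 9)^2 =-4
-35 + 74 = 39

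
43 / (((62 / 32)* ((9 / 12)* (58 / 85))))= 116960/2697 = 43.37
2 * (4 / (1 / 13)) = 104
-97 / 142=-0.68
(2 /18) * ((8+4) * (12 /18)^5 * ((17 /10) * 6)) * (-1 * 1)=-1.79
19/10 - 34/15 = -11/30 = -0.37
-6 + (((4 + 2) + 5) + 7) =12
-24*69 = -1656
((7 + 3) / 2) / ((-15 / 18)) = -6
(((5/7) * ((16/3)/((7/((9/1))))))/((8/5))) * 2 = 300/49 = 6.12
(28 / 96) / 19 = 7/456 = 0.02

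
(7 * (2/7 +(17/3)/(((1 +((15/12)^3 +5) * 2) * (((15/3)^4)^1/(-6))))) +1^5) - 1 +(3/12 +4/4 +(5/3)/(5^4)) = 3848341/1192500 = 3.23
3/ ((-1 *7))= -0.43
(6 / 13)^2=0.21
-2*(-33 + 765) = -1464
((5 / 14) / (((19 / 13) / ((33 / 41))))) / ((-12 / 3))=-2145/43624 = -0.05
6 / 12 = 1/2 = 0.50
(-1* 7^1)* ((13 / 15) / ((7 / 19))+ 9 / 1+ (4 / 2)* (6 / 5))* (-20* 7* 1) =40432/3 = 13477.33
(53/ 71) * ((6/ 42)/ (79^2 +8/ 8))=53/3102274 = 0.00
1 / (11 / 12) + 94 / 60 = 877/330 = 2.66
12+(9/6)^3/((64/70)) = 4017/256 = 15.69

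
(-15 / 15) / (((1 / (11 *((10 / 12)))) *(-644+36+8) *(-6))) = -11/4320 = 0.00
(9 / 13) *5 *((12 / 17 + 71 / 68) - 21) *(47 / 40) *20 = -162855/104 = -1565.91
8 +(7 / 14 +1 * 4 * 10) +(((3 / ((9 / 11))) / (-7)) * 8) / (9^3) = 1484797/30618 = 48.49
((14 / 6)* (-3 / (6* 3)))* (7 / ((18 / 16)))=-196/81 = -2.42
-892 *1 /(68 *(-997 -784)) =223/30277 = 0.01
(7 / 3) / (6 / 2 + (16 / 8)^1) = 7/15 = 0.47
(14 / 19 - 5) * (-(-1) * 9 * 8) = -306.95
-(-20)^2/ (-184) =50/23 = 2.17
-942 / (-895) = 942/895 = 1.05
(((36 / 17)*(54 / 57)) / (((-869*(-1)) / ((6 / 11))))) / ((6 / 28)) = 18144/3087557 = 0.01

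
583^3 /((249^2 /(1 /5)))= 198155287/310005 = 639.20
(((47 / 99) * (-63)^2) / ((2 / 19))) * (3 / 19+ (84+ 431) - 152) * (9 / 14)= 45969525/11 = 4179047.73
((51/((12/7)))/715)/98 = 17/40040 = 0.00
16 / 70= 8/35 = 0.23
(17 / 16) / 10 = 17/160 = 0.11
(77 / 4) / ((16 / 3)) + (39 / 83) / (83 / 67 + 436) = 187280089/51871680 = 3.61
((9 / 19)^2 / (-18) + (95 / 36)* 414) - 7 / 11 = 4335741/3971 = 1091.85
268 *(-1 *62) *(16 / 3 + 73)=-3904760/3 = -1301586.67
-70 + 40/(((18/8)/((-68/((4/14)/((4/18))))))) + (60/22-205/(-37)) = -33032245/32967 = -1001.98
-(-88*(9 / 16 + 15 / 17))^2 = -18688329/1156 = -16166.37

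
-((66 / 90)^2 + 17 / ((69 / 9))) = -14258/5175 = -2.76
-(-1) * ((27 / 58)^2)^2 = 531441/11316496 = 0.05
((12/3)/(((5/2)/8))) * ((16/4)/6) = 128/15 = 8.53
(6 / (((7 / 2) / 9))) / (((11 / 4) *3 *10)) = 72/385 = 0.19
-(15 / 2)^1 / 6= -5/4 = -1.25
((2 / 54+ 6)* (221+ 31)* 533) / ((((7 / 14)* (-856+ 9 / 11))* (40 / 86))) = -575312738/141105 = -4077.20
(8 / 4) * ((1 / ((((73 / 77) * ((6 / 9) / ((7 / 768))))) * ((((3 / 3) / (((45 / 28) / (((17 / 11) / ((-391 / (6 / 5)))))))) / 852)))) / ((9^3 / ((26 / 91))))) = -4939825/1513728 = -3.26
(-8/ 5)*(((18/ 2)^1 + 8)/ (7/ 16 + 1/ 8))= -2176/45 = -48.36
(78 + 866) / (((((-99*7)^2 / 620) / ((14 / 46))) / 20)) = 11705600/1577961 = 7.42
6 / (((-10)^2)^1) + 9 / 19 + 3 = 3357/950 = 3.53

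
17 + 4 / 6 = 53/3 = 17.67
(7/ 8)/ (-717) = -7/5736 = 0.00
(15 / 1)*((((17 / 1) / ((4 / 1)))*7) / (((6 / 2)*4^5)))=595/4096 = 0.15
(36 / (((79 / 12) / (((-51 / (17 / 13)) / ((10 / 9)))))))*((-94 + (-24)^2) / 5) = -36543312/1975 = -18502.94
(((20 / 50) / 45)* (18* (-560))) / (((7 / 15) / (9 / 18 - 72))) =13728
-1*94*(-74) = 6956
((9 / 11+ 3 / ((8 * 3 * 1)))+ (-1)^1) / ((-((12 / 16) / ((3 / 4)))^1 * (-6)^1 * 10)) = -1/1056 = 0.00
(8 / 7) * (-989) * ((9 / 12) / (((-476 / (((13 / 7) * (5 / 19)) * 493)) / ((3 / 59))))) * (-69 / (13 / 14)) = -89054505/54929 = -1621.27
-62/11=-5.64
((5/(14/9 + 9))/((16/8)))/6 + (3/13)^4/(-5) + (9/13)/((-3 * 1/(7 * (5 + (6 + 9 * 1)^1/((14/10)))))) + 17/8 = -504037067/21706360 = -23.22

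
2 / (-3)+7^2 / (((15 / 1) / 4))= 12.40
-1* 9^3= -729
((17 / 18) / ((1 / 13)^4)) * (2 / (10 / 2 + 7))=485537/108 = 4495.71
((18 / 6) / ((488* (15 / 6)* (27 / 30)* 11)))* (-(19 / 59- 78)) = 4583/237534 = 0.02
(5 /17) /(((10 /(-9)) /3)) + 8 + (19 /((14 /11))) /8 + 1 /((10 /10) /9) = 34409/1904 = 18.07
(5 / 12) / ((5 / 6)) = 1/2 = 0.50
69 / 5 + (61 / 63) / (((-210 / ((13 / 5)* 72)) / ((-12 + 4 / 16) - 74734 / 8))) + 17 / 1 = 8104.08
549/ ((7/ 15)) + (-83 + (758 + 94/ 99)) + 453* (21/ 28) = 6076579/2772 = 2192.13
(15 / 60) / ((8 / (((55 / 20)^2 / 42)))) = 121/21504 = 0.01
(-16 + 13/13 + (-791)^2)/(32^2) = 312833/512 = 611.00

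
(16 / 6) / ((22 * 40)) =1/330 = 0.00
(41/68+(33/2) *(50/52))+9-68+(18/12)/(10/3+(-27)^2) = -1588439/37349 = -42.53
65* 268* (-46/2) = -400660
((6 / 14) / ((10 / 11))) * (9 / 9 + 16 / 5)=99/50 = 1.98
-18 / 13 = -1.38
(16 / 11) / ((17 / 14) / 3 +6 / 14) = 96/55 = 1.75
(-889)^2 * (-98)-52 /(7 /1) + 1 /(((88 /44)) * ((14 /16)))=-542160254/7 = -77451464.86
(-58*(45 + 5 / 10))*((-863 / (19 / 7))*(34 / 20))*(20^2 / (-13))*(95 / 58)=-71887900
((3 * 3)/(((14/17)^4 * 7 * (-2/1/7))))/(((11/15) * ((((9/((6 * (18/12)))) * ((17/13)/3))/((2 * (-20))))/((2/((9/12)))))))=86223150/26411 = 3264.67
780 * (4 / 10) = 312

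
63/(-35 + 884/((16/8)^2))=21/62 = 0.34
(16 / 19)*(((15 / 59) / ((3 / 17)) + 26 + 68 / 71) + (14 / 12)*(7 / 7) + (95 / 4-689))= -127818436/238773 = -535.31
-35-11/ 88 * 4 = -71/2 = -35.50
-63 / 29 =-2.17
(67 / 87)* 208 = 13936/87 = 160.18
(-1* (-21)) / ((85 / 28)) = 588/85 = 6.92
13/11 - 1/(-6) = 89/66 = 1.35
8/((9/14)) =112/9 = 12.44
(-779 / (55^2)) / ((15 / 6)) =-1558/15125 = -0.10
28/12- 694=-2075/3 = -691.67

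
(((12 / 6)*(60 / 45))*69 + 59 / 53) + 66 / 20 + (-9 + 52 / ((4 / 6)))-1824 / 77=9538313/40810 = 233.72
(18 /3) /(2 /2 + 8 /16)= 4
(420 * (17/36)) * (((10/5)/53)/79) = 1190/12561 = 0.09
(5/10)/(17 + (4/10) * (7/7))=5/174 = 0.03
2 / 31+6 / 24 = 39/124 = 0.31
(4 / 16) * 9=9/4 = 2.25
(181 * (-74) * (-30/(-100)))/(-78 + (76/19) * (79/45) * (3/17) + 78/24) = 4098564/74981 = 54.66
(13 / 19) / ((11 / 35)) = 455/209 = 2.18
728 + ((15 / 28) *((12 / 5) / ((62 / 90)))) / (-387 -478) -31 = 26165996/37541 = 697.00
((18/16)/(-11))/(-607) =9/53416 = 0.00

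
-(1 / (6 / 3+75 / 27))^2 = -81/1849 = -0.04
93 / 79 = 1.18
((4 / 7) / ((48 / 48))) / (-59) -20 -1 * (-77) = 23537/413 = 56.99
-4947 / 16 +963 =10461/16 = 653.81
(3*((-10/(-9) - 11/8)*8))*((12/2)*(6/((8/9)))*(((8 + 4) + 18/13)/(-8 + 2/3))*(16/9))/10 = 59508/715 = 83.23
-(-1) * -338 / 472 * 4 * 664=-112216/59 = -1901.97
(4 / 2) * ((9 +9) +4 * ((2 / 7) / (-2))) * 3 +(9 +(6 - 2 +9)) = 886/7 = 126.57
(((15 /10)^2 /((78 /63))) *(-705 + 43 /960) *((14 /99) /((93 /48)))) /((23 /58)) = -961671697/4078360 = -235.80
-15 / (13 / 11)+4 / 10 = -799/65 = -12.29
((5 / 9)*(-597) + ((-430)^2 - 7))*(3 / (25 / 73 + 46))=40418932/3383 = 11947.66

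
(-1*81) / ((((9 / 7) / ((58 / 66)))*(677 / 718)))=-437262/7447 = -58.72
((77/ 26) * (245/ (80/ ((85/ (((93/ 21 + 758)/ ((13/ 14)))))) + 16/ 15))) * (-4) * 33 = -158748975/1282648 = -123.77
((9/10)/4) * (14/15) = 21/100 = 0.21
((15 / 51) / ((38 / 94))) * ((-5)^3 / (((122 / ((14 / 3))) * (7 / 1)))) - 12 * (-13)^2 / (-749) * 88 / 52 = 180860213/44272641 = 4.09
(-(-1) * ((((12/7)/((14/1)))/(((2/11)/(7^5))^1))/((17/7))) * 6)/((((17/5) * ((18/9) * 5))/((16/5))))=3803184/1445 = 2631.96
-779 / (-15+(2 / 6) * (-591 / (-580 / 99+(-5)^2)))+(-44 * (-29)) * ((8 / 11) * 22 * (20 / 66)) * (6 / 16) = 112669165/47928 = 2350.80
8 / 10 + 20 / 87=448/435 = 1.03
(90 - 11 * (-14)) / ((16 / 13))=793/4 = 198.25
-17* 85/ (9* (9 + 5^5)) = -1445/28206 = -0.05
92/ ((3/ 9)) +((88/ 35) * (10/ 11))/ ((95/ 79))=184804/665 = 277.90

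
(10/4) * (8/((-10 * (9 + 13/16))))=-32/157 = -0.20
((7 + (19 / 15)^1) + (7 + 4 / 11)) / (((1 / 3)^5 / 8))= 1671192/55 = 30385.31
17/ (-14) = -17/14 = -1.21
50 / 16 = 25/8 = 3.12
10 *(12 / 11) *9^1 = 98.18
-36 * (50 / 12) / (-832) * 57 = 4275/416 = 10.28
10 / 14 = 5/7 = 0.71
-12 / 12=-1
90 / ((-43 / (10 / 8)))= -225/86 = -2.62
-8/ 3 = -2.67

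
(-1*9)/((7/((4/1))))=-36/7 = -5.14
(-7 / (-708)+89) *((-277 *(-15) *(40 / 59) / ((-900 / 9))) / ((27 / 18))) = -17456263/10443 = -1671.58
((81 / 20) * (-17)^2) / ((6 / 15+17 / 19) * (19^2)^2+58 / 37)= 866133/124862396 = 0.01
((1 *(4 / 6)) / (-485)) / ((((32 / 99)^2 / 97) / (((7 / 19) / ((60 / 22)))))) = -83853/486400 = -0.17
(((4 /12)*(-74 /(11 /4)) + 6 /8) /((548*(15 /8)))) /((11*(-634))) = 217/189176724 = 0.00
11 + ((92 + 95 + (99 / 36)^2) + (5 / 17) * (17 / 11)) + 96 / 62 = 1132477/5456 = 207.57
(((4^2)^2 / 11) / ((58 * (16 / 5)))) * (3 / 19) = 120/6061 = 0.02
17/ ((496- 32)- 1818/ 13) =221/4214 = 0.05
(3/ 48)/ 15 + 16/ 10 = 77/48 = 1.60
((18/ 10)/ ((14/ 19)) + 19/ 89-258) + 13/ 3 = -4691383/18690 = -251.01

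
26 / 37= 0.70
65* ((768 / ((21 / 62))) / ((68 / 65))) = 140880.67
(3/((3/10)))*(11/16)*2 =55/4 = 13.75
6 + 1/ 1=7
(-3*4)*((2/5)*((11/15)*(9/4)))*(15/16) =-297/40 = -7.42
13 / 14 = 0.93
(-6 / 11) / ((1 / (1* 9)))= -4.91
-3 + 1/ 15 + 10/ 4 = -13/30 = -0.43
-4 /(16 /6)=-3/2 = -1.50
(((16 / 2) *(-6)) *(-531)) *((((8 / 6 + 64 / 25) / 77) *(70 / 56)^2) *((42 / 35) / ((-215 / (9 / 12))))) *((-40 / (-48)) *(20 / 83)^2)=-9303120/22809479 = -0.41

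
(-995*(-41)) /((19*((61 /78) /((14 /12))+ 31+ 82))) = 18.89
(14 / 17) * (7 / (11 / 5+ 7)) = 245/391 = 0.63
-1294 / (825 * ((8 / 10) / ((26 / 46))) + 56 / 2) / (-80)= 8411/621760 = 0.01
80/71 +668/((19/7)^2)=2352852/25631 = 91.80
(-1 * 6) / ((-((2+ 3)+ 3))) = 3/4 = 0.75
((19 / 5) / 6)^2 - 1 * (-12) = 11161/900 = 12.40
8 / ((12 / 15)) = 10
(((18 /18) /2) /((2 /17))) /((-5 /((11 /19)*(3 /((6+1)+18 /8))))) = -561/3515 = -0.16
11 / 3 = 3.67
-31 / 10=-3.10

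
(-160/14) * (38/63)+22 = 6662/441 = 15.11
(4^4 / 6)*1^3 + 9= 155/3 = 51.67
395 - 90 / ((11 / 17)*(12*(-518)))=4501675/11396 = 395.02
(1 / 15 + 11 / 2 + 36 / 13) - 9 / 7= 19247/2730 = 7.05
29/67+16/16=1.43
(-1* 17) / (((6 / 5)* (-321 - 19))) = 1/24 = 0.04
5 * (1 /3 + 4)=65/3 = 21.67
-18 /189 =-2/21 = -0.10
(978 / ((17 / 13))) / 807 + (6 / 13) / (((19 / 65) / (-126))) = -17205418/86887 = -198.02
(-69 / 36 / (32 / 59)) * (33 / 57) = -2.05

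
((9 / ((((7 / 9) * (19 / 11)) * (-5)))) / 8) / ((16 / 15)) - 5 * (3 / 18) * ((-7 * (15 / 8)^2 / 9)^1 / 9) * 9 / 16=-11929/817152 = -0.01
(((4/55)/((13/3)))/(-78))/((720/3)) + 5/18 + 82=275317897/3346200 = 82.28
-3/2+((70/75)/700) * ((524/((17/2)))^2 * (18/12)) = 440777/72250 = 6.10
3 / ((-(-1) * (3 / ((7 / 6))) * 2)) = 7/12 = 0.58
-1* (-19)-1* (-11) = 30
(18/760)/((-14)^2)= 9/74480 = 0.00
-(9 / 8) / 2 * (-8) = 9/2 = 4.50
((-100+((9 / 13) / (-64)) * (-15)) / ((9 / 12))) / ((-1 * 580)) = 16613/72384 = 0.23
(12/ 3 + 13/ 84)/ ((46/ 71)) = 24779/3864 = 6.41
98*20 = 1960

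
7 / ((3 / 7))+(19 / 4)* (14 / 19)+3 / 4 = 247/12 = 20.58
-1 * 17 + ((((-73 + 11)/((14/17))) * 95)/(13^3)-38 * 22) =-13168352/15379 = -856.26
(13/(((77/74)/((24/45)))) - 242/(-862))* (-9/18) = -3.47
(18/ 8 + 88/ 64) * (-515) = -14935/8 = -1866.88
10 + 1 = 11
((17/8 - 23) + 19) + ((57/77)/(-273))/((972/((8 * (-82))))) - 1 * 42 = -597623123/13621608 = -43.87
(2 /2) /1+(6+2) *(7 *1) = 57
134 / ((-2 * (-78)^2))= -67/6084 = -0.01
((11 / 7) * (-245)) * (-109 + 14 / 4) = 81235/2 = 40617.50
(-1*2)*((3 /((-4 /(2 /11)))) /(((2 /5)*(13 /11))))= 15/26 = 0.58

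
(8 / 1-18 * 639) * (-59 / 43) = 678146/43 = 15770.84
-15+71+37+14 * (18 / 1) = 345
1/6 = 0.17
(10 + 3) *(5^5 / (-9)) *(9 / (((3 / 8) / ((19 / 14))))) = -3087500/21 = -147023.81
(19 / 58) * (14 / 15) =133/435 = 0.31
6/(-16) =-3/8 = -0.38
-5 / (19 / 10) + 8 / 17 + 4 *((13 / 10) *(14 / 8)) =22413/3230 = 6.94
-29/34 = -0.85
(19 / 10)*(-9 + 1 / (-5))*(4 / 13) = -1748/325 = -5.38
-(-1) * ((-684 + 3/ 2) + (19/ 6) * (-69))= -901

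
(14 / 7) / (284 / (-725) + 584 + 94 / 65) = 9425/2757069 = 0.00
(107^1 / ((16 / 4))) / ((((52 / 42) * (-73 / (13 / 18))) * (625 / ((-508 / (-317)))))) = -95123/173557500 = 0.00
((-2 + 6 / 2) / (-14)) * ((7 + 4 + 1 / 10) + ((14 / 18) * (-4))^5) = 165549241/8266860 = 20.03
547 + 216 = 763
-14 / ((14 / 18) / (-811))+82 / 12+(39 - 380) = 85583/6 = 14263.83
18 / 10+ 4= 29/5 = 5.80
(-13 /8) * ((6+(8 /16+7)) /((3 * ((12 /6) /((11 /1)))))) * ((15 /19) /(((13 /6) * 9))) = -495/304 = -1.63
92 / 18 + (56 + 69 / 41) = 23171/369 = 62.79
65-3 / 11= 712/11 = 64.73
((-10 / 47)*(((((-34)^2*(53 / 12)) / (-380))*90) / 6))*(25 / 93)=1914625/166098 = 11.53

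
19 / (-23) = -0.83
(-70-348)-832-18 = -1268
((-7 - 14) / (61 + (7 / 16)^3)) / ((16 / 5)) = -0.11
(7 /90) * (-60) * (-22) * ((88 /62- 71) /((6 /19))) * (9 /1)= -6311382/31 = -203592.97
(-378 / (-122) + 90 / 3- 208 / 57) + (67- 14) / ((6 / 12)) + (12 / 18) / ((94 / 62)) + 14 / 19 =7442417/54473 = 136.63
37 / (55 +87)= 37/142 = 0.26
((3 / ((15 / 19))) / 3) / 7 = 19/105 = 0.18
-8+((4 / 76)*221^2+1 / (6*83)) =24247141/9462 = 2562.58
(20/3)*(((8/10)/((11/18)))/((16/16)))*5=480/11 = 43.64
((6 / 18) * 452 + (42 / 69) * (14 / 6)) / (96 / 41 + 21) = 6.52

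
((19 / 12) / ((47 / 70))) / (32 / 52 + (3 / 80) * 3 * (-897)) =-0.02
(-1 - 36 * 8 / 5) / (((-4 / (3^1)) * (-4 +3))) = -879/20 = -43.95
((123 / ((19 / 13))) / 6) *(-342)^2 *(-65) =-106637310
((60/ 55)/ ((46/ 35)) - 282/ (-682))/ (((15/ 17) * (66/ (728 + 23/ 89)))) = 238808707/15356594 = 15.55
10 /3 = 3.33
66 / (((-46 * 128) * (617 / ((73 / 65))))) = -2409/118069120 = 0.00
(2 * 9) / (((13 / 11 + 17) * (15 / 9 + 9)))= 297/3200 = 0.09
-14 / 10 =-7/5 = -1.40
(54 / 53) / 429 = 18/7579 = 0.00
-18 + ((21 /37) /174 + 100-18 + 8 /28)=965749/15022 = 64.29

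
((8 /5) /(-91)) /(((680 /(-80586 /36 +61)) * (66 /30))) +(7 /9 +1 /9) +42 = 1011151/23562 = 42.91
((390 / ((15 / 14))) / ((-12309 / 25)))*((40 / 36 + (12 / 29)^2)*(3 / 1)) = -88324600/31055607 = -2.84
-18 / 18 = -1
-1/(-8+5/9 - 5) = 0.08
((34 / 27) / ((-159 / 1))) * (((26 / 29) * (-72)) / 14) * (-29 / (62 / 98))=-1.67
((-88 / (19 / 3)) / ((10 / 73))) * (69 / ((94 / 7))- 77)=6509118/893 = 7289.05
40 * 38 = 1520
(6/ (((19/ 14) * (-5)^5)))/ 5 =-84/296875 = 0.00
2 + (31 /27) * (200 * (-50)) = -309946/27 = -11479.48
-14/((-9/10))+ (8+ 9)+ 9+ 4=410/9 = 45.56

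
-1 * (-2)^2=-4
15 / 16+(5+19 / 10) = 627/80 = 7.84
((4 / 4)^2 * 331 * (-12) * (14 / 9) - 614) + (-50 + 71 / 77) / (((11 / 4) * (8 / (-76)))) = -16829360/2541 = -6623.12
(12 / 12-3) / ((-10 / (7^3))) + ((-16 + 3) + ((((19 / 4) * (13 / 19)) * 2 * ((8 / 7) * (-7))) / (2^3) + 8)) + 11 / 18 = 2597/45 = 57.71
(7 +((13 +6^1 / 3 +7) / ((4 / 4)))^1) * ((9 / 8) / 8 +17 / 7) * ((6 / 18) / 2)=33379/2688 = 12.42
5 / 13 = 0.38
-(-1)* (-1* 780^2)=-608400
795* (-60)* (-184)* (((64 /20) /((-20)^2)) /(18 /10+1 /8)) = 2808576/77 = 36475.01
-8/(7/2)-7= -65/7 = -9.29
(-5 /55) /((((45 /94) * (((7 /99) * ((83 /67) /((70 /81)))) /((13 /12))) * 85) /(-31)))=1269047/1714365 = 0.74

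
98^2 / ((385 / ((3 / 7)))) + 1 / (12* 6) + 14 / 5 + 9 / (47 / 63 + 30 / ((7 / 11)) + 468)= 248623757/18386280 = 13.52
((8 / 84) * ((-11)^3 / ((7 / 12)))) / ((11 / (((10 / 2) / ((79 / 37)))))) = -179080/3871 = -46.26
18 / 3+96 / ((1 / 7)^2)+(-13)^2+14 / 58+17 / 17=141527/29 = 4880.24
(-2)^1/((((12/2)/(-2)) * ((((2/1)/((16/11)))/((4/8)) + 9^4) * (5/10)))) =16/78765 = 0.00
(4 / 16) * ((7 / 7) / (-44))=-1/176 = -0.01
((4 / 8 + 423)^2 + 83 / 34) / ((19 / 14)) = 4493307/34 = 132156.09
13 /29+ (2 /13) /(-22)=1830/4147 = 0.44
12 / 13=0.92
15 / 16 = 0.94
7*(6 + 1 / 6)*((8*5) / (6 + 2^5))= 2590/57 = 45.44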